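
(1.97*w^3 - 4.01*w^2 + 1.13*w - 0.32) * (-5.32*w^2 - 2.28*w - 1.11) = -10.4804*w^5 + 16.8416*w^4 + 0.9445*w^3 + 3.5771*w^2 - 0.5247*w + 0.3552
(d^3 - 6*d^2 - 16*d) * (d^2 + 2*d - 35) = d^5 - 4*d^4 - 63*d^3 + 178*d^2 + 560*d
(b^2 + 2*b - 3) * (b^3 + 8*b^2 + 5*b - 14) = b^5 + 10*b^4 + 18*b^3 - 28*b^2 - 43*b + 42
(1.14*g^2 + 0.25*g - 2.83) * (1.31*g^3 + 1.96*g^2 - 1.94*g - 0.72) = 1.4934*g^5 + 2.5619*g^4 - 5.4289*g^3 - 6.8526*g^2 + 5.3102*g + 2.0376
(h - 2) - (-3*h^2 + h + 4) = 3*h^2 - 6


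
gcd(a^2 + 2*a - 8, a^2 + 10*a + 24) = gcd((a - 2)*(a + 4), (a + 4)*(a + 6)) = a + 4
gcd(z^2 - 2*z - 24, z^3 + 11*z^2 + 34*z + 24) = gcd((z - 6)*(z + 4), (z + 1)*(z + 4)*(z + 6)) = z + 4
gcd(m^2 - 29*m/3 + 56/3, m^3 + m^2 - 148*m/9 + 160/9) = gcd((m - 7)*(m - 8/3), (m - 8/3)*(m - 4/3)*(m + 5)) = m - 8/3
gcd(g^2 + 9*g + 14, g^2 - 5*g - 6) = 1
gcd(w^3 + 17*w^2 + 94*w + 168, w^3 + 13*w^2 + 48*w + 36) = w + 6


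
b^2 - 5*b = b*(b - 5)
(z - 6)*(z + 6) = z^2 - 36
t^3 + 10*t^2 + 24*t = t*(t + 4)*(t + 6)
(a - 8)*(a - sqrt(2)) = a^2 - 8*a - sqrt(2)*a + 8*sqrt(2)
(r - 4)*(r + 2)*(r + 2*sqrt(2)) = r^3 - 2*r^2 + 2*sqrt(2)*r^2 - 8*r - 4*sqrt(2)*r - 16*sqrt(2)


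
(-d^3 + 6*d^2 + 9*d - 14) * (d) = -d^4 + 6*d^3 + 9*d^2 - 14*d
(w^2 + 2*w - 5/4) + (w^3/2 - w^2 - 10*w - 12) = w^3/2 - 8*w - 53/4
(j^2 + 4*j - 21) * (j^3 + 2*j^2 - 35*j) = j^5 + 6*j^4 - 48*j^3 - 182*j^2 + 735*j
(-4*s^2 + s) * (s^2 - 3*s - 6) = -4*s^4 + 13*s^3 + 21*s^2 - 6*s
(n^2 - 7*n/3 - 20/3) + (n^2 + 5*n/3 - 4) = 2*n^2 - 2*n/3 - 32/3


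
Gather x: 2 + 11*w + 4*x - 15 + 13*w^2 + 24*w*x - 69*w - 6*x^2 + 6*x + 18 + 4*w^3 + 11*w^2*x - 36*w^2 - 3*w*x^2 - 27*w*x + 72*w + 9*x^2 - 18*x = 4*w^3 - 23*w^2 + 14*w + x^2*(3 - 3*w) + x*(11*w^2 - 3*w - 8) + 5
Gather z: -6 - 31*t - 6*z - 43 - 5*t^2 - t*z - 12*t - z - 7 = -5*t^2 - 43*t + z*(-t - 7) - 56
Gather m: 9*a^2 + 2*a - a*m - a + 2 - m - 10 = 9*a^2 + a + m*(-a - 1) - 8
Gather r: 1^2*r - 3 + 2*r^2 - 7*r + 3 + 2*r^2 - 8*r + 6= 4*r^2 - 14*r + 6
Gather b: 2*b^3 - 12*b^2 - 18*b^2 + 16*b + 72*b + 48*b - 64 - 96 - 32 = 2*b^3 - 30*b^2 + 136*b - 192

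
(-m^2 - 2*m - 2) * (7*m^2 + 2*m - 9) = -7*m^4 - 16*m^3 - 9*m^2 + 14*m + 18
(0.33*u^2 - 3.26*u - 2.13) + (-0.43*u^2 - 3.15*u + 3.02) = -0.1*u^2 - 6.41*u + 0.89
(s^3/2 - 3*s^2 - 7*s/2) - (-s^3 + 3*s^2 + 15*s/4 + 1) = 3*s^3/2 - 6*s^2 - 29*s/4 - 1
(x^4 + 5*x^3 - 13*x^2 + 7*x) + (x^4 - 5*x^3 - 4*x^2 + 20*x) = 2*x^4 - 17*x^2 + 27*x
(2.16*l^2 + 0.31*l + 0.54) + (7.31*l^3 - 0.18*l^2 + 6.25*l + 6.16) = 7.31*l^3 + 1.98*l^2 + 6.56*l + 6.7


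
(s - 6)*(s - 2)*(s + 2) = s^3 - 6*s^2 - 4*s + 24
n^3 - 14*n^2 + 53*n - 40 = (n - 8)*(n - 5)*(n - 1)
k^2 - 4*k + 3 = (k - 3)*(k - 1)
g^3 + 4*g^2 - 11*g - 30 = (g - 3)*(g + 2)*(g + 5)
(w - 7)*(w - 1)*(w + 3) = w^3 - 5*w^2 - 17*w + 21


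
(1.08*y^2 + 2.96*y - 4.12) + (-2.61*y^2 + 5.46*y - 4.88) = -1.53*y^2 + 8.42*y - 9.0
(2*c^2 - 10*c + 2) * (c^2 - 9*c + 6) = 2*c^4 - 28*c^3 + 104*c^2 - 78*c + 12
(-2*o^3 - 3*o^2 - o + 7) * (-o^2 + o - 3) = 2*o^5 + o^4 + 4*o^3 + o^2 + 10*o - 21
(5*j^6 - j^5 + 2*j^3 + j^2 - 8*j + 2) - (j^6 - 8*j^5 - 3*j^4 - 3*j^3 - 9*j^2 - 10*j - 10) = 4*j^6 + 7*j^5 + 3*j^4 + 5*j^3 + 10*j^2 + 2*j + 12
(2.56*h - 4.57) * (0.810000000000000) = 2.0736*h - 3.7017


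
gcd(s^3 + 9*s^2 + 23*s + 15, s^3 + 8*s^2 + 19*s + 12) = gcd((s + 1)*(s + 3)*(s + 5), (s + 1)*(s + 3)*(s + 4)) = s^2 + 4*s + 3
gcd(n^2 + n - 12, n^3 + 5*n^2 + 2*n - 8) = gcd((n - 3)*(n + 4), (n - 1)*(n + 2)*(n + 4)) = n + 4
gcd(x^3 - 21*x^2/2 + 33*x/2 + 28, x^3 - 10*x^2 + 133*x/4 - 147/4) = x - 7/2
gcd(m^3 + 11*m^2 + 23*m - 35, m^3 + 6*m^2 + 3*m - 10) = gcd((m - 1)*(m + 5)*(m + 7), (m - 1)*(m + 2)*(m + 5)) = m^2 + 4*m - 5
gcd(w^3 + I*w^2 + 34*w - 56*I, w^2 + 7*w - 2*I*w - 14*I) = w - 2*I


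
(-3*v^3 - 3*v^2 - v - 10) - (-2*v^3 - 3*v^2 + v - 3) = -v^3 - 2*v - 7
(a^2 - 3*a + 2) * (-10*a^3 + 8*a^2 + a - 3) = -10*a^5 + 38*a^4 - 43*a^3 + 10*a^2 + 11*a - 6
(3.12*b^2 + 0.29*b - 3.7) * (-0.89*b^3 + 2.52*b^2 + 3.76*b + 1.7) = -2.7768*b^5 + 7.6043*b^4 + 15.755*b^3 - 2.9296*b^2 - 13.419*b - 6.29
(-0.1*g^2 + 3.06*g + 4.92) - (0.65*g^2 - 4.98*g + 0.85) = -0.75*g^2 + 8.04*g + 4.07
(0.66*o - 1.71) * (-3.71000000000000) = 6.3441 - 2.4486*o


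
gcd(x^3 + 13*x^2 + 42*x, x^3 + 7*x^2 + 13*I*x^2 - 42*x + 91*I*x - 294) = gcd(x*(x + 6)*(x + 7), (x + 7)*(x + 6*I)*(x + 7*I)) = x + 7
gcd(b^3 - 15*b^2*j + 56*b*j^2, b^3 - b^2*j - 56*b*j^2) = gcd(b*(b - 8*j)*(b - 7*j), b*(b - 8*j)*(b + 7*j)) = b^2 - 8*b*j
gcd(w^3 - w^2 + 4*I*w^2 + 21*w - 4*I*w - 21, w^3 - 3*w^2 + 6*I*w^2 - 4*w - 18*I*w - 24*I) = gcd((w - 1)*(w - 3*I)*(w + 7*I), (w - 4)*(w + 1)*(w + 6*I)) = 1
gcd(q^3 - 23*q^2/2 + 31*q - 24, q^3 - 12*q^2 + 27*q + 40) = q - 8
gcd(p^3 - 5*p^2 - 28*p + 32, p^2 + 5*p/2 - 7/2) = p - 1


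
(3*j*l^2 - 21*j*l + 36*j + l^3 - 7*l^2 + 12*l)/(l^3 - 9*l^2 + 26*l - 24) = (3*j + l)/(l - 2)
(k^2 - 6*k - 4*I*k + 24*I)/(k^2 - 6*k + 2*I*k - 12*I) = (k - 4*I)/(k + 2*I)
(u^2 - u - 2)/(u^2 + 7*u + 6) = (u - 2)/(u + 6)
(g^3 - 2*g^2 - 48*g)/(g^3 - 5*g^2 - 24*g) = (g + 6)/(g + 3)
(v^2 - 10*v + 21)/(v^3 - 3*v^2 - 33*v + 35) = (v - 3)/(v^2 + 4*v - 5)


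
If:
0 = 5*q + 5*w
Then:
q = -w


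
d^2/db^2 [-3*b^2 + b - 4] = -6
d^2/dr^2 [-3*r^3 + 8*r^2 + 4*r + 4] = 16 - 18*r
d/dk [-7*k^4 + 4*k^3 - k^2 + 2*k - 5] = -28*k^3 + 12*k^2 - 2*k + 2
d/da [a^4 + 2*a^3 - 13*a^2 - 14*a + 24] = 4*a^3 + 6*a^2 - 26*a - 14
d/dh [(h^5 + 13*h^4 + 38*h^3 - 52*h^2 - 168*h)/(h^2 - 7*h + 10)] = (3*h^4 + 10*h^3 - 157*h^2 - 680*h - 420)/(h^2 - 10*h + 25)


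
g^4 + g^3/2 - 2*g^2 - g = g*(g + 1/2)*(g - sqrt(2))*(g + sqrt(2))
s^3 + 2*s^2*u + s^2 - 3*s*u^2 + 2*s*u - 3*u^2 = (s + 1)*(s - u)*(s + 3*u)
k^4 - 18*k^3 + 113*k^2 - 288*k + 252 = (k - 7)*(k - 6)*(k - 3)*(k - 2)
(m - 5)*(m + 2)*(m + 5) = m^3 + 2*m^2 - 25*m - 50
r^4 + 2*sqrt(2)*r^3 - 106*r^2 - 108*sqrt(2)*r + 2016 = (r - 6*sqrt(2))*(r - 3*sqrt(2))*(r + 4*sqrt(2))*(r + 7*sqrt(2))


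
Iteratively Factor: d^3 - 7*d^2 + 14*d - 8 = (d - 2)*(d^2 - 5*d + 4) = (d - 2)*(d - 1)*(d - 4)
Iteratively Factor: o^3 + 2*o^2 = (o + 2)*(o^2) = o*(o + 2)*(o)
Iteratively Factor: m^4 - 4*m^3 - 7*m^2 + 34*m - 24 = (m - 2)*(m^3 - 2*m^2 - 11*m + 12) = (m - 2)*(m + 3)*(m^2 - 5*m + 4) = (m - 4)*(m - 2)*(m + 3)*(m - 1)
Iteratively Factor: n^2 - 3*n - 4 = (n - 4)*(n + 1)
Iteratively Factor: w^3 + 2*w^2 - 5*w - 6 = (w + 3)*(w^2 - w - 2) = (w + 1)*(w + 3)*(w - 2)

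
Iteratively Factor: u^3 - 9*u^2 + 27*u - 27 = (u - 3)*(u^2 - 6*u + 9) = (u - 3)^2*(u - 3)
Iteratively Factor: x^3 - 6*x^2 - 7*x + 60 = (x - 4)*(x^2 - 2*x - 15) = (x - 5)*(x - 4)*(x + 3)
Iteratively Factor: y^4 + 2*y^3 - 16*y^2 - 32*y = (y - 4)*(y^3 + 6*y^2 + 8*y) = (y - 4)*(y + 4)*(y^2 + 2*y) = y*(y - 4)*(y + 4)*(y + 2)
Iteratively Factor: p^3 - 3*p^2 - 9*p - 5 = (p + 1)*(p^2 - 4*p - 5) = (p + 1)^2*(p - 5)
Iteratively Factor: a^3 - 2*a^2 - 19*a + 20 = (a - 1)*(a^2 - a - 20) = (a - 5)*(a - 1)*(a + 4)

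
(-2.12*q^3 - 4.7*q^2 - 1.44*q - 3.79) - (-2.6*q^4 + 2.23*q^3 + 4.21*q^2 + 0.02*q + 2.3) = 2.6*q^4 - 4.35*q^3 - 8.91*q^2 - 1.46*q - 6.09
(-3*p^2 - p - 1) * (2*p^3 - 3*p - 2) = -6*p^5 - 2*p^4 + 7*p^3 + 9*p^2 + 5*p + 2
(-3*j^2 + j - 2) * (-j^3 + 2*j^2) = 3*j^5 - 7*j^4 + 4*j^3 - 4*j^2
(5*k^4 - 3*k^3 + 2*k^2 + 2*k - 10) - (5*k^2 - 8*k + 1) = 5*k^4 - 3*k^3 - 3*k^2 + 10*k - 11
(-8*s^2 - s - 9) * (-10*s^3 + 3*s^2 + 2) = 80*s^5 - 14*s^4 + 87*s^3 - 43*s^2 - 2*s - 18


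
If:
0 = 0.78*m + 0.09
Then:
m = -0.12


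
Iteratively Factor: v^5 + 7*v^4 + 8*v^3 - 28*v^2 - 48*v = (v + 4)*(v^4 + 3*v^3 - 4*v^2 - 12*v) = (v - 2)*(v + 4)*(v^3 + 5*v^2 + 6*v) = (v - 2)*(v + 3)*(v + 4)*(v^2 + 2*v) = (v - 2)*(v + 2)*(v + 3)*(v + 4)*(v)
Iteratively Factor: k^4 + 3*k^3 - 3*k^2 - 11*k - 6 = (k + 1)*(k^3 + 2*k^2 - 5*k - 6) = (k - 2)*(k + 1)*(k^2 + 4*k + 3) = (k - 2)*(k + 1)^2*(k + 3)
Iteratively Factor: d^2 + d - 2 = (d - 1)*(d + 2)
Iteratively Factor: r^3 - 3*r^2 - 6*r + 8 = (r - 4)*(r^2 + r - 2) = (r - 4)*(r + 2)*(r - 1)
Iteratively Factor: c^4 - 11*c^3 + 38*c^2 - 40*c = (c - 5)*(c^3 - 6*c^2 + 8*c) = (c - 5)*(c - 4)*(c^2 - 2*c) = c*(c - 5)*(c - 4)*(c - 2)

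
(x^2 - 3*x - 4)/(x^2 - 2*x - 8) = (x + 1)/(x + 2)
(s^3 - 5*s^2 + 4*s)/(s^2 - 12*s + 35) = s*(s^2 - 5*s + 4)/(s^2 - 12*s + 35)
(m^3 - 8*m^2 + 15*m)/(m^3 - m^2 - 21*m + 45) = m*(m - 5)/(m^2 + 2*m - 15)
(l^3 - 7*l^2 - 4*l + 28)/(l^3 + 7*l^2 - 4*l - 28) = (l - 7)/(l + 7)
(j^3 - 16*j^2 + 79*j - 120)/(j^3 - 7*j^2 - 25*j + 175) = (j^2 - 11*j + 24)/(j^2 - 2*j - 35)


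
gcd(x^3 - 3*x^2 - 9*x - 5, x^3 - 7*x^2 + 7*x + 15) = x^2 - 4*x - 5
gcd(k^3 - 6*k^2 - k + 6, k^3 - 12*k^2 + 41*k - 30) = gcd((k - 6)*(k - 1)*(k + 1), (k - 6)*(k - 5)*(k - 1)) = k^2 - 7*k + 6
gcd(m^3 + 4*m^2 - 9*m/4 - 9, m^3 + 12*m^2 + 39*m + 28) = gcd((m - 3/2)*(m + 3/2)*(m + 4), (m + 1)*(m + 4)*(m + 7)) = m + 4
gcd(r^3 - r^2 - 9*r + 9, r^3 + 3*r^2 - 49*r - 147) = r + 3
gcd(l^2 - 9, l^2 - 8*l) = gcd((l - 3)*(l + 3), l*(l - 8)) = 1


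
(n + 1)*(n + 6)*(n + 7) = n^3 + 14*n^2 + 55*n + 42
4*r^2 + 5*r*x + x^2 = (r + x)*(4*r + x)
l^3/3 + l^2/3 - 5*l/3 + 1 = (l/3 + 1)*(l - 1)^2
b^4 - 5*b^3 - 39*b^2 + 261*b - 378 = (b - 6)*(b - 3)^2*(b + 7)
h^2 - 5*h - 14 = (h - 7)*(h + 2)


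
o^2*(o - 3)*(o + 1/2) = o^4 - 5*o^3/2 - 3*o^2/2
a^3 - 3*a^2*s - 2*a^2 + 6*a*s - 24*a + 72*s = (a - 6)*(a + 4)*(a - 3*s)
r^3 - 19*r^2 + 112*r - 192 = (r - 8)^2*(r - 3)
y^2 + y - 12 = (y - 3)*(y + 4)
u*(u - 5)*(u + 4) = u^3 - u^2 - 20*u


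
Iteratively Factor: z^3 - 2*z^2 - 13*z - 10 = (z - 5)*(z^2 + 3*z + 2) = (z - 5)*(z + 2)*(z + 1)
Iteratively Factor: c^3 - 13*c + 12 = (c - 3)*(c^2 + 3*c - 4) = (c - 3)*(c + 4)*(c - 1)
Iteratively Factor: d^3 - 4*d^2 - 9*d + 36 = (d - 3)*(d^2 - d - 12) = (d - 3)*(d + 3)*(d - 4)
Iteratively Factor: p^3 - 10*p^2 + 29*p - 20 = (p - 5)*(p^2 - 5*p + 4) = (p - 5)*(p - 1)*(p - 4)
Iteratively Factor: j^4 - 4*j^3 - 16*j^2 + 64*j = (j - 4)*(j^3 - 16*j) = j*(j - 4)*(j^2 - 16) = j*(j - 4)^2*(j + 4)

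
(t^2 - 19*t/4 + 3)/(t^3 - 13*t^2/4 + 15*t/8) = 2*(t - 4)/(t*(2*t - 5))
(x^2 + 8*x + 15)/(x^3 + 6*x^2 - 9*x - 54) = (x + 5)/(x^2 + 3*x - 18)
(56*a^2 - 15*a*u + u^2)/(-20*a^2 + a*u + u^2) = (56*a^2 - 15*a*u + u^2)/(-20*a^2 + a*u + u^2)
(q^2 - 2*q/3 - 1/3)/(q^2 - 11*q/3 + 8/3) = (3*q + 1)/(3*q - 8)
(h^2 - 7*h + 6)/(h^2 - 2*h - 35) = (-h^2 + 7*h - 6)/(-h^2 + 2*h + 35)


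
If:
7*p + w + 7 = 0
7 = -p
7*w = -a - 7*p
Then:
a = -245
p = -7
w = 42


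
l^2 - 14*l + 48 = (l - 8)*(l - 6)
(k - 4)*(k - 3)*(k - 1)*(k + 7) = k^4 - k^3 - 37*k^2 + 121*k - 84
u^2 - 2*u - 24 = (u - 6)*(u + 4)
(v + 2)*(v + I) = v^2 + 2*v + I*v + 2*I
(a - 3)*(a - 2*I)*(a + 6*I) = a^3 - 3*a^2 + 4*I*a^2 + 12*a - 12*I*a - 36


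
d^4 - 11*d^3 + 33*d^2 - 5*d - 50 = (d - 5)^2*(d - 2)*(d + 1)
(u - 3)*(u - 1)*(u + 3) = u^3 - u^2 - 9*u + 9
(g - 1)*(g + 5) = g^2 + 4*g - 5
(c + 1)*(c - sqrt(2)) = c^2 - sqrt(2)*c + c - sqrt(2)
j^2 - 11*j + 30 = (j - 6)*(j - 5)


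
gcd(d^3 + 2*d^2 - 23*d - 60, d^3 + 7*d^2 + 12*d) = d^2 + 7*d + 12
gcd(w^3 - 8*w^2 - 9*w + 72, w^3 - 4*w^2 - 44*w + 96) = w - 8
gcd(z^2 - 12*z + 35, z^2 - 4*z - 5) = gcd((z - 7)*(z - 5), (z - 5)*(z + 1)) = z - 5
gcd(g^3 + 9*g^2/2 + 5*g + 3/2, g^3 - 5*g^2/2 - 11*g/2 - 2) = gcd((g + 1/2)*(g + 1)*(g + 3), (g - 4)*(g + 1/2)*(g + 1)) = g^2 + 3*g/2 + 1/2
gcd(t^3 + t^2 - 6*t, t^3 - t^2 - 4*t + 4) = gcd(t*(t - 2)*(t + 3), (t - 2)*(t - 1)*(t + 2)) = t - 2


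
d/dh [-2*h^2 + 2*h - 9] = 2 - 4*h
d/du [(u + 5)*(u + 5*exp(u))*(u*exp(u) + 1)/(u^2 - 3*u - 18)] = (-(u + 5)*(u + 5*exp(u))*(2*u - 3)*(u*exp(u) + 1) + (-u^2 + 3*u + 18)*(-(u + 1)*(u + 5)*(u + 5*exp(u))*exp(u) - (u + 5)*(u*exp(u) + 1)*(5*exp(u) + 1) - (u + 5*exp(u))*(u*exp(u) + 1)))/(-u^2 + 3*u + 18)^2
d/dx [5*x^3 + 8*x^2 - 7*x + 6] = 15*x^2 + 16*x - 7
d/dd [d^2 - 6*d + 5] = 2*d - 6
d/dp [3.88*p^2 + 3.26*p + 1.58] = 7.76*p + 3.26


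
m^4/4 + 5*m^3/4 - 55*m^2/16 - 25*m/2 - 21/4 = (m/4 + 1/2)*(m - 7/2)*(m + 1/2)*(m + 6)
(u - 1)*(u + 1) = u^2 - 1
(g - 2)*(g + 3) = g^2 + g - 6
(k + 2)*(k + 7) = k^2 + 9*k + 14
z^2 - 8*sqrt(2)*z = z*(z - 8*sqrt(2))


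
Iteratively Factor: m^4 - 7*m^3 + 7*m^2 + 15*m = (m - 5)*(m^3 - 2*m^2 - 3*m) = (m - 5)*(m + 1)*(m^2 - 3*m) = (m - 5)*(m - 3)*(m + 1)*(m)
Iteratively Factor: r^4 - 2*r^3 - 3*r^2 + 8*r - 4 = (r - 1)*(r^3 - r^2 - 4*r + 4) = (r - 1)*(r + 2)*(r^2 - 3*r + 2) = (r - 1)^2*(r + 2)*(r - 2)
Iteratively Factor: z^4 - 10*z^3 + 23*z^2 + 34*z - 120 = (z + 2)*(z^3 - 12*z^2 + 47*z - 60) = (z - 5)*(z + 2)*(z^2 - 7*z + 12) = (z - 5)*(z - 4)*(z + 2)*(z - 3)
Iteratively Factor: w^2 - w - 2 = (w - 2)*(w + 1)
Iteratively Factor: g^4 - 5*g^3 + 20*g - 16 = (g - 1)*(g^3 - 4*g^2 - 4*g + 16) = (g - 1)*(g + 2)*(g^2 - 6*g + 8) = (g - 4)*(g - 1)*(g + 2)*(g - 2)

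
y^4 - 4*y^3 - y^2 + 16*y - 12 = (y - 3)*(y - 2)*(y - 1)*(y + 2)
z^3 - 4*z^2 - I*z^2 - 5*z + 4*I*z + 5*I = (z - 5)*(z + 1)*(z - I)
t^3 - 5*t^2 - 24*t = t*(t - 8)*(t + 3)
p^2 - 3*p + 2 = (p - 2)*(p - 1)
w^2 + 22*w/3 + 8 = (w + 4/3)*(w + 6)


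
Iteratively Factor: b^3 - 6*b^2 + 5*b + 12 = (b - 3)*(b^2 - 3*b - 4) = (b - 3)*(b + 1)*(b - 4)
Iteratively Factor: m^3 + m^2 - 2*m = (m + 2)*(m^2 - m) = m*(m + 2)*(m - 1)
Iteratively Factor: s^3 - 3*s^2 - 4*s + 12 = (s + 2)*(s^2 - 5*s + 6) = (s - 3)*(s + 2)*(s - 2)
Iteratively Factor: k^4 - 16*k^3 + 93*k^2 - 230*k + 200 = (k - 5)*(k^3 - 11*k^2 + 38*k - 40) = (k - 5)*(k - 2)*(k^2 - 9*k + 20) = (k - 5)*(k - 4)*(k - 2)*(k - 5)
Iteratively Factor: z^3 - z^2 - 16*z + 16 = (z - 4)*(z^2 + 3*z - 4) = (z - 4)*(z + 4)*(z - 1)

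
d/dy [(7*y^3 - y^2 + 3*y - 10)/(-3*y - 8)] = (-42*y^3 - 165*y^2 + 16*y - 54)/(9*y^2 + 48*y + 64)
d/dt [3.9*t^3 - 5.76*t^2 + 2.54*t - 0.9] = 11.7*t^2 - 11.52*t + 2.54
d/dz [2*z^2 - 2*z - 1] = 4*z - 2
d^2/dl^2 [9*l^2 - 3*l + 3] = 18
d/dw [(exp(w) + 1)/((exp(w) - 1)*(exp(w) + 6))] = (-exp(2*w) - 2*exp(w) - 11)*exp(w)/(exp(4*w) + 10*exp(3*w) + 13*exp(2*w) - 60*exp(w) + 36)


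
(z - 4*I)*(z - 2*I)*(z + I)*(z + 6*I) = z^4 + I*z^3 + 28*z^2 - 20*I*z + 48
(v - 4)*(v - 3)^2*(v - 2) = v^4 - 12*v^3 + 53*v^2 - 102*v + 72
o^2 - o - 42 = (o - 7)*(o + 6)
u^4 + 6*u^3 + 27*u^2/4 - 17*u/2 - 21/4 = (u - 1)*(u + 1/2)*(u + 3)*(u + 7/2)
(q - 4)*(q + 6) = q^2 + 2*q - 24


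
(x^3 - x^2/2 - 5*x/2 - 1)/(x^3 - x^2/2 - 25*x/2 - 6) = (x^2 - x - 2)/(x^2 - x - 12)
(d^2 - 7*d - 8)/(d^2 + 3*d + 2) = (d - 8)/(d + 2)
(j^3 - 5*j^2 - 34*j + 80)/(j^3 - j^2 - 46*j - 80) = (j - 2)/(j + 2)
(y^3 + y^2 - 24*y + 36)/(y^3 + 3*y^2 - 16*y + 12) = (y - 3)/(y - 1)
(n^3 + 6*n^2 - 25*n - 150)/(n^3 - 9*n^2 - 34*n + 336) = (n^2 - 25)/(n^2 - 15*n + 56)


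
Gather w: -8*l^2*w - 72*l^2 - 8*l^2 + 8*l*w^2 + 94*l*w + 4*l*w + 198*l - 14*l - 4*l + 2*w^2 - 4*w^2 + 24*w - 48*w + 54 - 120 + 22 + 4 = -80*l^2 + 180*l + w^2*(8*l - 2) + w*(-8*l^2 + 98*l - 24) - 40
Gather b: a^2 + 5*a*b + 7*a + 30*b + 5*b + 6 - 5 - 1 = a^2 + 7*a + b*(5*a + 35)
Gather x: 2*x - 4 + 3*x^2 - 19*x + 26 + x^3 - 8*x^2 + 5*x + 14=x^3 - 5*x^2 - 12*x + 36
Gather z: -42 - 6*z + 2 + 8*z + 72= 2*z + 32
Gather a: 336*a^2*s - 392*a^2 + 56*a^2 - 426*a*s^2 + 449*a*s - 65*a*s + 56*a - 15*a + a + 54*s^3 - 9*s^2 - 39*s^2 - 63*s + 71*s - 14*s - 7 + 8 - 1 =a^2*(336*s - 336) + a*(-426*s^2 + 384*s + 42) + 54*s^3 - 48*s^2 - 6*s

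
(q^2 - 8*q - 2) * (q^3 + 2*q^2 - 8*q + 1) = q^5 - 6*q^4 - 26*q^3 + 61*q^2 + 8*q - 2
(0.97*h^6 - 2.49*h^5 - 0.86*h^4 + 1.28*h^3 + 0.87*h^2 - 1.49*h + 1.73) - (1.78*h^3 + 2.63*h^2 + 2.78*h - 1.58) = 0.97*h^6 - 2.49*h^5 - 0.86*h^4 - 0.5*h^3 - 1.76*h^2 - 4.27*h + 3.31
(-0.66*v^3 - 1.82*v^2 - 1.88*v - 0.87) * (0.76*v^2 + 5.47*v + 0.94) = -0.5016*v^5 - 4.9934*v^4 - 12.0046*v^3 - 12.6556*v^2 - 6.5261*v - 0.8178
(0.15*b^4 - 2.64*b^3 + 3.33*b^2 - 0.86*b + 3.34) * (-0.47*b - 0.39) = -0.0705*b^5 + 1.1823*b^4 - 0.5355*b^3 - 0.8945*b^2 - 1.2344*b - 1.3026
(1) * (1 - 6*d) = 1 - 6*d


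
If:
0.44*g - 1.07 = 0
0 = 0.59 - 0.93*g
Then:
No Solution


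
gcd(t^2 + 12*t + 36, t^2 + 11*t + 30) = t + 6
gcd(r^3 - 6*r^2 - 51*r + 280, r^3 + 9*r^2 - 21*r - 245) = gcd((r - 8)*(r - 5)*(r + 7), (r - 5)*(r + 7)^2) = r^2 + 2*r - 35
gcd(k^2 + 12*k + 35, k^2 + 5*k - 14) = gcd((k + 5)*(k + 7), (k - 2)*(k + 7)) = k + 7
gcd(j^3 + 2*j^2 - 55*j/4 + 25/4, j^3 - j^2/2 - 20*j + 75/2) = j^2 + 5*j/2 - 25/2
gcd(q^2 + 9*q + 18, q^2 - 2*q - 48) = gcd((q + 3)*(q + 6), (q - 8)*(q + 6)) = q + 6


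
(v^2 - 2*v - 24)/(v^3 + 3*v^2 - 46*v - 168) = (v - 6)/(v^2 - v - 42)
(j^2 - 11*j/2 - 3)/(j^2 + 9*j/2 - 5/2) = (2*j^2 - 11*j - 6)/(2*j^2 + 9*j - 5)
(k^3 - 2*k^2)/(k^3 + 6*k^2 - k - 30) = k^2/(k^2 + 8*k + 15)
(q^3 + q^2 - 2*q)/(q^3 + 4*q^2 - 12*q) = (q^2 + q - 2)/(q^2 + 4*q - 12)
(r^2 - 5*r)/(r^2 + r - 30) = r/(r + 6)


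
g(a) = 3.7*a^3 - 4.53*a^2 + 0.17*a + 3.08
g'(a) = 11.1*a^2 - 9.06*a + 0.17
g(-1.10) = -7.51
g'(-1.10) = 23.57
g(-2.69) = -102.18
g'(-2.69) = 104.86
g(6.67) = 900.62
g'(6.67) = 433.57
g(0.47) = 2.54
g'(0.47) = -1.64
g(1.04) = 2.52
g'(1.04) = 2.75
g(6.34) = 764.98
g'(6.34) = 388.90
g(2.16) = 19.60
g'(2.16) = 32.39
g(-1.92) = -40.13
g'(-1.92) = 58.48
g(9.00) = 2334.98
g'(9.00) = 817.73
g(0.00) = 3.08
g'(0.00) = 0.17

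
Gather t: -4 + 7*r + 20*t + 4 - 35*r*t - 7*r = t*(20 - 35*r)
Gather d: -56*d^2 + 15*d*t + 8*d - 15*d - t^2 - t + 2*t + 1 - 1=-56*d^2 + d*(15*t - 7) - t^2 + t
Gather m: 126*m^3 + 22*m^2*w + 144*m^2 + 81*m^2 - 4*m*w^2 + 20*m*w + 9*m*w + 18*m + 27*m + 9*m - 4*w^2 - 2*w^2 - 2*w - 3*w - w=126*m^3 + m^2*(22*w + 225) + m*(-4*w^2 + 29*w + 54) - 6*w^2 - 6*w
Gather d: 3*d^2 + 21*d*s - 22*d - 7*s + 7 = 3*d^2 + d*(21*s - 22) - 7*s + 7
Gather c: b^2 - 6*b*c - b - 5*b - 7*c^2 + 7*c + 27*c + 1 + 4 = b^2 - 6*b - 7*c^2 + c*(34 - 6*b) + 5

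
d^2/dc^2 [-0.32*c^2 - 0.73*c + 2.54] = -0.640000000000000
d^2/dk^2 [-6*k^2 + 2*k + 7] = -12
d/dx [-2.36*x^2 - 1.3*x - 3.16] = -4.72*x - 1.3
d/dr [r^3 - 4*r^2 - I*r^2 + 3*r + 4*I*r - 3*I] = 3*r^2 - 8*r - 2*I*r + 3 + 4*I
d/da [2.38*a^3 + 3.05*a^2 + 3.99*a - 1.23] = 7.14*a^2 + 6.1*a + 3.99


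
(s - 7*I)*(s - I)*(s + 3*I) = s^3 - 5*I*s^2 + 17*s - 21*I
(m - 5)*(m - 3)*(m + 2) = m^3 - 6*m^2 - m + 30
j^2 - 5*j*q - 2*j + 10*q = (j - 2)*(j - 5*q)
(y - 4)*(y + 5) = y^2 + y - 20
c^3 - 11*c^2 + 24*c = c*(c - 8)*(c - 3)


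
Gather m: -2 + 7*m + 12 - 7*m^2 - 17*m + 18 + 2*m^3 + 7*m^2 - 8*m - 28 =2*m^3 - 18*m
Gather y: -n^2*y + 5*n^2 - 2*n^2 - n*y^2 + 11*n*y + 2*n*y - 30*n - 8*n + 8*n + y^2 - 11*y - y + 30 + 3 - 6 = 3*n^2 - 30*n + y^2*(1 - n) + y*(-n^2 + 13*n - 12) + 27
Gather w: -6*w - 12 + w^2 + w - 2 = w^2 - 5*w - 14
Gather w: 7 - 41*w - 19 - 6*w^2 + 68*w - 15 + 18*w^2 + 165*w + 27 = 12*w^2 + 192*w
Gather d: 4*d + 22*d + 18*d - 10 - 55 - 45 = 44*d - 110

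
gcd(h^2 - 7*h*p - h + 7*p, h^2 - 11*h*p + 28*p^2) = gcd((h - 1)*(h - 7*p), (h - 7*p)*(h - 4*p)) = -h + 7*p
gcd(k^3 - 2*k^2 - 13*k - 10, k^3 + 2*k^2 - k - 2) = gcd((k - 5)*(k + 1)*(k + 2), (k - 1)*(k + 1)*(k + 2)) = k^2 + 3*k + 2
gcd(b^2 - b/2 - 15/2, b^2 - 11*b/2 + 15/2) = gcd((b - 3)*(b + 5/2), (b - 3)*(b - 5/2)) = b - 3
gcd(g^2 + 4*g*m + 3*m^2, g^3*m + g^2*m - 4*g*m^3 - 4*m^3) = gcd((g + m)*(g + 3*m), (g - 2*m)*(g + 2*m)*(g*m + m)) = 1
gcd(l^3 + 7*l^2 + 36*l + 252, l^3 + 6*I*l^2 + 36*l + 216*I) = l^2 + 36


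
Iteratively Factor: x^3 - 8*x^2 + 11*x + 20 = (x + 1)*(x^2 - 9*x + 20) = (x - 4)*(x + 1)*(x - 5)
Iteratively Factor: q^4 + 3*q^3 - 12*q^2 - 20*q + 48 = (q - 2)*(q^3 + 5*q^2 - 2*q - 24) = (q - 2)*(q + 3)*(q^2 + 2*q - 8) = (q - 2)^2*(q + 3)*(q + 4)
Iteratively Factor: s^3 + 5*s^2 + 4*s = (s + 4)*(s^2 + s) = (s + 1)*(s + 4)*(s)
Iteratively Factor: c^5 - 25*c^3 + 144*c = (c + 3)*(c^4 - 3*c^3 - 16*c^2 + 48*c) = (c - 3)*(c + 3)*(c^3 - 16*c) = (c - 3)*(c + 3)*(c + 4)*(c^2 - 4*c) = c*(c - 3)*(c + 3)*(c + 4)*(c - 4)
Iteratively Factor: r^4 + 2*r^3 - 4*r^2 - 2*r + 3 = (r + 1)*(r^3 + r^2 - 5*r + 3) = (r - 1)*(r + 1)*(r^2 + 2*r - 3) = (r - 1)*(r + 1)*(r + 3)*(r - 1)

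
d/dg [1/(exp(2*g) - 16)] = -2*exp(2*g)/(exp(2*g) - 16)^2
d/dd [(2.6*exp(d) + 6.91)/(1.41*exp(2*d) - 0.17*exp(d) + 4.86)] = (-3.666*exp(2*d) - 19.4862*exp(d) + 13.8107)*exp(d)/(1.9881*exp(4*d) - 0.4794*exp(3*d) + 13.7341*exp(2*d) - 1.6524*exp(d) + 23.6196)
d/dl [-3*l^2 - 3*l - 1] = -6*l - 3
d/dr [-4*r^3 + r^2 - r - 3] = -12*r^2 + 2*r - 1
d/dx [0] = 0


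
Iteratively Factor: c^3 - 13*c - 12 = (c - 4)*(c^2 + 4*c + 3) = (c - 4)*(c + 1)*(c + 3)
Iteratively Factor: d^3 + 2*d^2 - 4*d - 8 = (d + 2)*(d^2 - 4) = (d + 2)^2*(d - 2)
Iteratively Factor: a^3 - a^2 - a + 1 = (a - 1)*(a^2 - 1) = (a - 1)^2*(a + 1)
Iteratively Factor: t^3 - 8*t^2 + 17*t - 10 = (t - 5)*(t^2 - 3*t + 2) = (t - 5)*(t - 2)*(t - 1)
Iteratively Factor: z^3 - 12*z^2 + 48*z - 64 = (z - 4)*(z^2 - 8*z + 16) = (z - 4)^2*(z - 4)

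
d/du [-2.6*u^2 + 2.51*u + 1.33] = 2.51 - 5.2*u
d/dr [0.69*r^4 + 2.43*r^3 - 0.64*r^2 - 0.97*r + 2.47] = 2.76*r^3 + 7.29*r^2 - 1.28*r - 0.97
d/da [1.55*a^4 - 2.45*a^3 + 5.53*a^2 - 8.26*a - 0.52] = 6.2*a^3 - 7.35*a^2 + 11.06*a - 8.26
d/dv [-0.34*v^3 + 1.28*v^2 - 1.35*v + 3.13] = -1.02*v^2 + 2.56*v - 1.35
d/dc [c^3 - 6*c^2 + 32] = 3*c*(c - 4)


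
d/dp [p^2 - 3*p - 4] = 2*p - 3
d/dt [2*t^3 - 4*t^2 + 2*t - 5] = 6*t^2 - 8*t + 2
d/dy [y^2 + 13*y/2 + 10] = 2*y + 13/2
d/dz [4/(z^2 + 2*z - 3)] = 8*(-z - 1)/(z^2 + 2*z - 3)^2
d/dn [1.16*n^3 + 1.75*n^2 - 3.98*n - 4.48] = 3.48*n^2 + 3.5*n - 3.98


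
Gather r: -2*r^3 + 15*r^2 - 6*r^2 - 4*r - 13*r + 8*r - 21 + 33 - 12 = -2*r^3 + 9*r^2 - 9*r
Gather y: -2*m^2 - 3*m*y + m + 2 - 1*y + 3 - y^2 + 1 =-2*m^2 + m - y^2 + y*(-3*m - 1) + 6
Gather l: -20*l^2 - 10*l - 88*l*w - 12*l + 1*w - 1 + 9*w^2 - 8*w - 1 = -20*l^2 + l*(-88*w - 22) + 9*w^2 - 7*w - 2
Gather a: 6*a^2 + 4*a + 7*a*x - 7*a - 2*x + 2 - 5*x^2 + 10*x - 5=6*a^2 + a*(7*x - 3) - 5*x^2 + 8*x - 3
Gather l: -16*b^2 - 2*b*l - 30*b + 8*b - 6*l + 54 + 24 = -16*b^2 - 22*b + l*(-2*b - 6) + 78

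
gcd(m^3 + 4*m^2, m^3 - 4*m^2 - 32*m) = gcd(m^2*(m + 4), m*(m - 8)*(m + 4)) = m^2 + 4*m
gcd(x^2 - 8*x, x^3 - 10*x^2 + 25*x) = x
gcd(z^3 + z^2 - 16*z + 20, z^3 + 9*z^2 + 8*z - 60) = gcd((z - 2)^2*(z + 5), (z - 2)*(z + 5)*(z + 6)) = z^2 + 3*z - 10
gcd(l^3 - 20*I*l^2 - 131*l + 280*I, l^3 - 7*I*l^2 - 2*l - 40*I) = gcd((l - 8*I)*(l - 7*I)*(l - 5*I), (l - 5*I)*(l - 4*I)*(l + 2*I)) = l - 5*I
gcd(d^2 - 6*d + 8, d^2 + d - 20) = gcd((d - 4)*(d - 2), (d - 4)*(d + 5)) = d - 4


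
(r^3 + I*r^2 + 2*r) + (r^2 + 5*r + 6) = r^3 + r^2 + I*r^2 + 7*r + 6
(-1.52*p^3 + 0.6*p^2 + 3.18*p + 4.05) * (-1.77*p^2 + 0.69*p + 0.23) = 2.6904*p^5 - 2.1108*p^4 - 5.5642*p^3 - 4.8363*p^2 + 3.5259*p + 0.9315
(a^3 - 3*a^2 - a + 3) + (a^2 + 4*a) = a^3 - 2*a^2 + 3*a + 3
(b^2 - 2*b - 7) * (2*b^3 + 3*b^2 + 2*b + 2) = 2*b^5 - b^4 - 18*b^3 - 23*b^2 - 18*b - 14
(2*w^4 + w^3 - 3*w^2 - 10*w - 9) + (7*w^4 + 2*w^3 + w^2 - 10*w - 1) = 9*w^4 + 3*w^3 - 2*w^2 - 20*w - 10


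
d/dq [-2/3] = 0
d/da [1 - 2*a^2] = -4*a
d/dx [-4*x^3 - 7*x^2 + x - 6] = -12*x^2 - 14*x + 1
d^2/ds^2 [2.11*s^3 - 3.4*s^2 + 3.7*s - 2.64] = 12.66*s - 6.8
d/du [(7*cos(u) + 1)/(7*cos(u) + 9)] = -56*sin(u)/(7*cos(u) + 9)^2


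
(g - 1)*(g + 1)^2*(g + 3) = g^4 + 4*g^3 + 2*g^2 - 4*g - 3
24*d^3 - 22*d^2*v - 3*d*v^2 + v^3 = (-6*d + v)*(-d + v)*(4*d + v)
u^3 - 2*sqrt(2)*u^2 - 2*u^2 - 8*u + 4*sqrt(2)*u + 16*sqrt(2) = (u - 4)*(u + 2)*(u - 2*sqrt(2))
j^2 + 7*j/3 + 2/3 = (j + 1/3)*(j + 2)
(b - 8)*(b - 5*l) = b^2 - 5*b*l - 8*b + 40*l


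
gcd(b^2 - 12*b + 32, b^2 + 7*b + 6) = 1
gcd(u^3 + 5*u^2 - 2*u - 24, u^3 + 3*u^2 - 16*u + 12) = u - 2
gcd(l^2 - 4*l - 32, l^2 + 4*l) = l + 4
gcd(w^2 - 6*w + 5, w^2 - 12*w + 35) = w - 5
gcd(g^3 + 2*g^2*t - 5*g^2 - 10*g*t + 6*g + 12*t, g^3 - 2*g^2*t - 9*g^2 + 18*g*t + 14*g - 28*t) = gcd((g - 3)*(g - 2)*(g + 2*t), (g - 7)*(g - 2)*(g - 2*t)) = g - 2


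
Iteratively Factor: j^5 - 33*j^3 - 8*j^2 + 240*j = (j + 4)*(j^4 - 4*j^3 - 17*j^2 + 60*j) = (j - 5)*(j + 4)*(j^3 + j^2 - 12*j) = (j - 5)*(j + 4)^2*(j^2 - 3*j) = (j - 5)*(j - 3)*(j + 4)^2*(j)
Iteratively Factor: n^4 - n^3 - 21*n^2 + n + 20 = (n + 4)*(n^3 - 5*n^2 - n + 5) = (n - 1)*(n + 4)*(n^2 - 4*n - 5) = (n - 1)*(n + 1)*(n + 4)*(n - 5)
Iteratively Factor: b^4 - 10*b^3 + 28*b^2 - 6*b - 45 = (b - 3)*(b^3 - 7*b^2 + 7*b + 15) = (b - 5)*(b - 3)*(b^2 - 2*b - 3) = (b - 5)*(b - 3)*(b + 1)*(b - 3)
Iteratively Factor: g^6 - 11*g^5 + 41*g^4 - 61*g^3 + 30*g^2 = (g - 2)*(g^5 - 9*g^4 + 23*g^3 - 15*g^2) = (g - 5)*(g - 2)*(g^4 - 4*g^3 + 3*g^2) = g*(g - 5)*(g - 2)*(g^3 - 4*g^2 + 3*g) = g^2*(g - 5)*(g - 2)*(g^2 - 4*g + 3) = g^2*(g - 5)*(g - 2)*(g - 1)*(g - 3)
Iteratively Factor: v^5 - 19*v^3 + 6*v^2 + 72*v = (v - 3)*(v^4 + 3*v^3 - 10*v^2 - 24*v) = (v - 3)*(v + 2)*(v^3 + v^2 - 12*v) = v*(v - 3)*(v + 2)*(v^2 + v - 12) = v*(v - 3)^2*(v + 2)*(v + 4)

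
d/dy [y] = 1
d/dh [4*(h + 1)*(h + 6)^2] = 4*(h + 6)*(3*h + 8)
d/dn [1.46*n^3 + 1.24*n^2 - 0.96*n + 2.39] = 4.38*n^2 + 2.48*n - 0.96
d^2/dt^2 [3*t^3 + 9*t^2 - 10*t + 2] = 18*t + 18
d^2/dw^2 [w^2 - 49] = 2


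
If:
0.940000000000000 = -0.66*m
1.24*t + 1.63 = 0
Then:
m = -1.42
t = -1.31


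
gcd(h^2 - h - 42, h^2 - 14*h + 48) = 1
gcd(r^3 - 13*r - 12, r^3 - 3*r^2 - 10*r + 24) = r^2 - r - 12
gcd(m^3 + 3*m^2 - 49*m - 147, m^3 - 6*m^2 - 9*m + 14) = m - 7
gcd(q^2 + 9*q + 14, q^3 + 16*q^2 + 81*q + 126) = q + 7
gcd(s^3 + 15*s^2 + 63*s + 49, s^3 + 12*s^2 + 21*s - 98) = s^2 + 14*s + 49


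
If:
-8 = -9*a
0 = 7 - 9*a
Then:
No Solution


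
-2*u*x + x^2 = x*(-2*u + x)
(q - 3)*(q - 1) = q^2 - 4*q + 3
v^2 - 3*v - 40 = (v - 8)*(v + 5)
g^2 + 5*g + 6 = (g + 2)*(g + 3)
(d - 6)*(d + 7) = d^2 + d - 42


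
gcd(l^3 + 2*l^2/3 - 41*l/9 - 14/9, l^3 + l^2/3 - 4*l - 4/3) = l^2 - 5*l/3 - 2/3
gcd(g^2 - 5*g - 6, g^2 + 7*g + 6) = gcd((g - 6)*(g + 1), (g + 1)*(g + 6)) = g + 1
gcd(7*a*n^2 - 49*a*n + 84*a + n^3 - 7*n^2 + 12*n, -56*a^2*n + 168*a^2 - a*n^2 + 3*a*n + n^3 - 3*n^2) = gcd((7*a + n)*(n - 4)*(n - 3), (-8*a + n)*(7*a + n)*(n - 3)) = 7*a*n - 21*a + n^2 - 3*n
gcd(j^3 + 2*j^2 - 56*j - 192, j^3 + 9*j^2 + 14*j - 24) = j^2 + 10*j + 24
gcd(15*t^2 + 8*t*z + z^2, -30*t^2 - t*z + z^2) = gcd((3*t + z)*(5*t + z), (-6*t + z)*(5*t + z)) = 5*t + z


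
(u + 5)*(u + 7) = u^2 + 12*u + 35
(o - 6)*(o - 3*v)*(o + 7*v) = o^3 + 4*o^2*v - 6*o^2 - 21*o*v^2 - 24*o*v + 126*v^2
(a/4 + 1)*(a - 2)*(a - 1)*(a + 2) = a^4/4 + 3*a^3/4 - 2*a^2 - 3*a + 4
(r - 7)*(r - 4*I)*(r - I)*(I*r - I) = I*r^4 + 5*r^3 - 8*I*r^3 - 40*r^2 + 3*I*r^2 + 35*r + 32*I*r - 28*I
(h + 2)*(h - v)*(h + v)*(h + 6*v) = h^4 + 6*h^3*v + 2*h^3 - h^2*v^2 + 12*h^2*v - 6*h*v^3 - 2*h*v^2 - 12*v^3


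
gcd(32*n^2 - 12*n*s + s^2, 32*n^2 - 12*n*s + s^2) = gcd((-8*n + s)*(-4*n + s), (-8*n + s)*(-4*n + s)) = 32*n^2 - 12*n*s + s^2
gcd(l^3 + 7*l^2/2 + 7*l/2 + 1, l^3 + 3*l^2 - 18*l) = 1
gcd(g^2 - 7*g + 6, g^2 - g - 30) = g - 6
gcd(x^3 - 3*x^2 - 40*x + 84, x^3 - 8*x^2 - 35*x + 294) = x^2 - x - 42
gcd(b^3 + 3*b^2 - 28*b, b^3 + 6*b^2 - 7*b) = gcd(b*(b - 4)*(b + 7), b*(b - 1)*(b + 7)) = b^2 + 7*b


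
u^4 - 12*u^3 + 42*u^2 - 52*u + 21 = (u - 7)*(u - 3)*(u - 1)^2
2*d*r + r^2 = r*(2*d + r)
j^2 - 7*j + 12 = (j - 4)*(j - 3)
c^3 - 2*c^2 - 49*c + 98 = (c - 7)*(c - 2)*(c + 7)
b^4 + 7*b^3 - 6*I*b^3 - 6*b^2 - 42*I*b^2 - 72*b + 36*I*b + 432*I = (b - 3)*(b + 4)*(b + 6)*(b - 6*I)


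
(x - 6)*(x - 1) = x^2 - 7*x + 6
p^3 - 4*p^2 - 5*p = p*(p - 5)*(p + 1)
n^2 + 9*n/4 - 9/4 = (n - 3/4)*(n + 3)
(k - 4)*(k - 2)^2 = k^3 - 8*k^2 + 20*k - 16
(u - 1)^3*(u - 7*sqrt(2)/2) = u^4 - 7*sqrt(2)*u^3/2 - 3*u^3 + 3*u^2 + 21*sqrt(2)*u^2/2 - 21*sqrt(2)*u/2 - u + 7*sqrt(2)/2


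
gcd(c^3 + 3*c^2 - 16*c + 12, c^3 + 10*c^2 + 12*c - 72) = c^2 + 4*c - 12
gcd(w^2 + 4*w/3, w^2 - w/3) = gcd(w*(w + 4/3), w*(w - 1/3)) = w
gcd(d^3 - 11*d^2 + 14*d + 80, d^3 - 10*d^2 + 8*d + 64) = d^2 - 6*d - 16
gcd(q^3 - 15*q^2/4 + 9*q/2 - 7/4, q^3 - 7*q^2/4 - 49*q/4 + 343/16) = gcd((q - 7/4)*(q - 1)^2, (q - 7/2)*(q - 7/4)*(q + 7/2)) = q - 7/4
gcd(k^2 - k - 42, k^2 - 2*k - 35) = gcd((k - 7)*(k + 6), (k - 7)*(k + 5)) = k - 7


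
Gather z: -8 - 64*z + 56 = 48 - 64*z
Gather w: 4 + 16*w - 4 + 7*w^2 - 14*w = 7*w^2 + 2*w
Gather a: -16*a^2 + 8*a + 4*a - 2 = -16*a^2 + 12*a - 2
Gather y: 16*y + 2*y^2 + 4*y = 2*y^2 + 20*y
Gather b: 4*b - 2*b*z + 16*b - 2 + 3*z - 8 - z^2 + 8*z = b*(20 - 2*z) - z^2 + 11*z - 10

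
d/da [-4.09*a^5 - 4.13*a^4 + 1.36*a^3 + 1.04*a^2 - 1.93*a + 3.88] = -20.45*a^4 - 16.52*a^3 + 4.08*a^2 + 2.08*a - 1.93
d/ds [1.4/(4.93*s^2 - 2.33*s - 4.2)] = (3.262 - 13.804*s)/(-4.93*s^2 + 2.33*s + 4.2)^2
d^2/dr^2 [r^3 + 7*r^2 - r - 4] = 6*r + 14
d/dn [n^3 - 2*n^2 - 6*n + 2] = 3*n^2 - 4*n - 6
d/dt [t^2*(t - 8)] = t*(3*t - 16)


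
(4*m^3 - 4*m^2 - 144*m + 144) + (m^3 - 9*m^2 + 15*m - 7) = 5*m^3 - 13*m^2 - 129*m + 137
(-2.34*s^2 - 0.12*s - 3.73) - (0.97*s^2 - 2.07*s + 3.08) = -3.31*s^2 + 1.95*s - 6.81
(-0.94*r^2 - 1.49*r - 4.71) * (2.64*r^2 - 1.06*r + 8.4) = -2.4816*r^4 - 2.9372*r^3 - 18.751*r^2 - 7.5234*r - 39.564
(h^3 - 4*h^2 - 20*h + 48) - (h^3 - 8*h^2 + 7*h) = 4*h^2 - 27*h + 48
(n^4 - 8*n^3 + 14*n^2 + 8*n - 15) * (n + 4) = n^5 - 4*n^4 - 18*n^3 + 64*n^2 + 17*n - 60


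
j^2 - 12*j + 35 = (j - 7)*(j - 5)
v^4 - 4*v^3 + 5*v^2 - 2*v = v*(v - 2)*(v - 1)^2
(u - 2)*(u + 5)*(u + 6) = u^3 + 9*u^2 + 8*u - 60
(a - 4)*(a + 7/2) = a^2 - a/2 - 14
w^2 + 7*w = w*(w + 7)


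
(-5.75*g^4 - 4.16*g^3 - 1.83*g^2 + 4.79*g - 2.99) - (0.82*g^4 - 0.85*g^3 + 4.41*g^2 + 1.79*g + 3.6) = -6.57*g^4 - 3.31*g^3 - 6.24*g^2 + 3.0*g - 6.59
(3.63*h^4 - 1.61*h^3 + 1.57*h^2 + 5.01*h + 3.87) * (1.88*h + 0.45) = 6.8244*h^5 - 1.3933*h^4 + 2.2271*h^3 + 10.1253*h^2 + 9.5301*h + 1.7415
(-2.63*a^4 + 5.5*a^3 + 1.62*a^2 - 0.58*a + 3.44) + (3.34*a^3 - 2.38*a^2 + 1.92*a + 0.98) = -2.63*a^4 + 8.84*a^3 - 0.76*a^2 + 1.34*a + 4.42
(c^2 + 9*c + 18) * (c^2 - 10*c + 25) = c^4 - c^3 - 47*c^2 + 45*c + 450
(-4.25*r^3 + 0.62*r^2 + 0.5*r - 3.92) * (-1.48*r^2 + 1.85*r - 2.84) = 6.29*r^5 - 8.7801*r^4 + 12.477*r^3 + 4.9658*r^2 - 8.672*r + 11.1328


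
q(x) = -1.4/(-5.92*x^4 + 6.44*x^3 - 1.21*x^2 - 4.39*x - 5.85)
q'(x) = -1.4*(23.68*x^3 - 19.32*x^2 + 2.42*x + 4.39)/(-5.92*x^4 + 6.44*x^3 - 1.21*x^2 - 4.39*x - 5.85)^2 = (-33.152*x^3 + 27.048*x^2 - 3.388*x - 6.146)/(5.92*x^4 - 6.44*x^3 + 1.21*x^2 + 4.39*x + 5.85)^2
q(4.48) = 0.00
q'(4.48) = -0.00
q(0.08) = 0.23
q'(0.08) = -0.16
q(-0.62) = 0.23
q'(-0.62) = 0.40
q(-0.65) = 0.22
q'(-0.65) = 0.41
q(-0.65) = 0.22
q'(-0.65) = 0.41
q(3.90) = 0.00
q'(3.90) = -0.00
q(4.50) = 0.00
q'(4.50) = -0.00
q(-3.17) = 0.00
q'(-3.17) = 0.00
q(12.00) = 0.00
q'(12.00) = -0.00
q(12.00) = 0.00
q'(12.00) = -0.00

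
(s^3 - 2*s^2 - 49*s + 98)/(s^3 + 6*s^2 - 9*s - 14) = (s - 7)/(s + 1)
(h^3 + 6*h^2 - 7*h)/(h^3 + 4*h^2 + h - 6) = h*(h + 7)/(h^2 + 5*h + 6)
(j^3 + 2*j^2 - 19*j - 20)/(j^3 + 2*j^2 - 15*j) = (j^2 - 3*j - 4)/(j*(j - 3))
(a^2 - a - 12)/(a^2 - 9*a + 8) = (a^2 - a - 12)/(a^2 - 9*a + 8)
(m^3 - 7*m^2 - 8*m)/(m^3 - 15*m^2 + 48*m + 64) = m/(m - 8)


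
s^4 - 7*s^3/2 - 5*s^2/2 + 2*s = s*(s - 4)*(s - 1/2)*(s + 1)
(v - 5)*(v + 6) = v^2 + v - 30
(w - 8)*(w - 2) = w^2 - 10*w + 16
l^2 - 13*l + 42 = (l - 7)*(l - 6)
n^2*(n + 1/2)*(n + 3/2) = n^4 + 2*n^3 + 3*n^2/4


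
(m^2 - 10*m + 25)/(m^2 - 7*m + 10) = (m - 5)/(m - 2)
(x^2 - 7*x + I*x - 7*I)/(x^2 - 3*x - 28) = (x + I)/(x + 4)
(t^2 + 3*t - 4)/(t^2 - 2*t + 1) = (t + 4)/(t - 1)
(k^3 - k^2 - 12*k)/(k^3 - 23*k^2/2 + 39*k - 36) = 2*k*(k + 3)/(2*k^2 - 15*k + 18)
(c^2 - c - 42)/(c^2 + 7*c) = (c^2 - c - 42)/(c*(c + 7))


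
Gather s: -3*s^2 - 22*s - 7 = -3*s^2 - 22*s - 7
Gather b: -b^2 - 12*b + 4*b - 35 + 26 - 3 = -b^2 - 8*b - 12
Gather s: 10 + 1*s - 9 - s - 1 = 0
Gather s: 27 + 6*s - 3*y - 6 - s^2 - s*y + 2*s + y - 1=-s^2 + s*(8 - y) - 2*y + 20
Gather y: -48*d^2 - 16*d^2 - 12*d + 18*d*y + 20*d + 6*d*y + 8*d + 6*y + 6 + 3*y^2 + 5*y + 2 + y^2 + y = -64*d^2 + 16*d + 4*y^2 + y*(24*d + 12) + 8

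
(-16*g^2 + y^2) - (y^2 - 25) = 25 - 16*g^2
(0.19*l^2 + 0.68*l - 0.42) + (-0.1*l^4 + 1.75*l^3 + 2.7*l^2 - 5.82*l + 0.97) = -0.1*l^4 + 1.75*l^3 + 2.89*l^2 - 5.14*l + 0.55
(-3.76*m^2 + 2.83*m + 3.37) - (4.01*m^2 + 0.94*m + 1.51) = -7.77*m^2 + 1.89*m + 1.86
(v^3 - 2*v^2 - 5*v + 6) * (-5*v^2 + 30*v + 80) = -5*v^5 + 40*v^4 + 45*v^3 - 340*v^2 - 220*v + 480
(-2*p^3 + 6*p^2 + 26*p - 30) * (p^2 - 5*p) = -2*p^5 + 16*p^4 - 4*p^3 - 160*p^2 + 150*p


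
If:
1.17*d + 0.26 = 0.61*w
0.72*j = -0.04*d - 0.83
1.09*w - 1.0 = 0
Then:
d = 0.26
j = -1.17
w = 0.92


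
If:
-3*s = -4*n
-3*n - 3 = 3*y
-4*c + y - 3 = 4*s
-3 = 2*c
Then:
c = -3/2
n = 6/19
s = 8/19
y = -25/19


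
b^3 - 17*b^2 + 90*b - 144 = (b - 8)*(b - 6)*(b - 3)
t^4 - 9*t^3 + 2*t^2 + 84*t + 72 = (t - 6)^2*(t + 1)*(t + 2)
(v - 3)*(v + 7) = v^2 + 4*v - 21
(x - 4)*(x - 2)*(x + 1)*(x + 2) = x^4 - 3*x^3 - 8*x^2 + 12*x + 16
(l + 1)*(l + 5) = l^2 + 6*l + 5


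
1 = 1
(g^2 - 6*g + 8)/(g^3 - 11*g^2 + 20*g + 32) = (g - 2)/(g^2 - 7*g - 8)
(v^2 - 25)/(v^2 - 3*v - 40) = (v - 5)/(v - 8)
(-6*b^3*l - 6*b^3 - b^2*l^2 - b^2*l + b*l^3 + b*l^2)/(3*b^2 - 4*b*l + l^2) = b*(-2*b*l - 2*b - l^2 - l)/(b - l)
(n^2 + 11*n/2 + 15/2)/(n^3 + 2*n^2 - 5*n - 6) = (n + 5/2)/(n^2 - n - 2)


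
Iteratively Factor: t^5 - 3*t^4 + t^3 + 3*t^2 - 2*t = (t)*(t^4 - 3*t^3 + t^2 + 3*t - 2) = t*(t - 2)*(t^3 - t^2 - t + 1) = t*(t - 2)*(t + 1)*(t^2 - 2*t + 1) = t*(t - 2)*(t - 1)*(t + 1)*(t - 1)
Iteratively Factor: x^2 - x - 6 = (x + 2)*(x - 3)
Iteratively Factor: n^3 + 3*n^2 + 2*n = (n + 1)*(n^2 + 2*n) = (n + 1)*(n + 2)*(n)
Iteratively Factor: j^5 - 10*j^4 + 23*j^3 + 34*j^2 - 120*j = (j - 3)*(j^4 - 7*j^3 + 2*j^2 + 40*j) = (j - 3)*(j + 2)*(j^3 - 9*j^2 + 20*j) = (j - 4)*(j - 3)*(j + 2)*(j^2 - 5*j) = j*(j - 4)*(j - 3)*(j + 2)*(j - 5)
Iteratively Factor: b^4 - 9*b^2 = (b - 3)*(b^3 + 3*b^2) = (b - 3)*(b + 3)*(b^2) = b*(b - 3)*(b + 3)*(b)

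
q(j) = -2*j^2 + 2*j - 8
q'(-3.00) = 14.00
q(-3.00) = -32.00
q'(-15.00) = 62.00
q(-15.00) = -488.00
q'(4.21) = -14.84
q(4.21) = -35.03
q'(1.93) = -5.72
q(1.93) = -11.59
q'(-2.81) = 13.24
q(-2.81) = -29.41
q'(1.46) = -3.84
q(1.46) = -9.34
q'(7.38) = -27.52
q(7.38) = -102.17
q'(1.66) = -4.64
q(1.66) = -10.19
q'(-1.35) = 7.40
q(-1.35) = -14.34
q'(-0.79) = 5.16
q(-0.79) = -10.83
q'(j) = 2 - 4*j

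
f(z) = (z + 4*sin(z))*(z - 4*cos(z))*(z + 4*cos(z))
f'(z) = (1 - 4*sin(z))*(z + 4*sin(z))*(z - 4*cos(z)) + (z + 4*sin(z))*(z + 4*cos(z))*(4*sin(z) + 1) + (z - 4*cos(z))*(z + 4*cos(z))*(4*cos(z) + 1)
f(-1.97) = -8.28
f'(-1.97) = -43.34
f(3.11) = -20.43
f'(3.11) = 35.78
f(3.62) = 0.88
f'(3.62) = 34.87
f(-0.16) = 12.41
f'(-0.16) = -72.78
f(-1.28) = -1.65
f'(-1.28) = 58.71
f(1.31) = 3.38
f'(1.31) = 56.14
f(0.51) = -29.37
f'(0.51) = -17.48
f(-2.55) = 21.62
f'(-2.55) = -35.95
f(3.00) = -23.82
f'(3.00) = 25.23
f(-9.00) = -721.09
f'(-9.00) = -115.36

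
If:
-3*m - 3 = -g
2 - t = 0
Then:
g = 3*m + 3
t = 2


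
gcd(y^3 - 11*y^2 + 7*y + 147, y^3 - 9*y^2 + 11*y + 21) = y - 7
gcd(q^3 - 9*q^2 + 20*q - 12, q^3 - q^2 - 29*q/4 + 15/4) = 1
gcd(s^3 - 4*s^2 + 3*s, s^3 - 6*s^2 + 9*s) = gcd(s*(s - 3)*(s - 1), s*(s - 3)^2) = s^2 - 3*s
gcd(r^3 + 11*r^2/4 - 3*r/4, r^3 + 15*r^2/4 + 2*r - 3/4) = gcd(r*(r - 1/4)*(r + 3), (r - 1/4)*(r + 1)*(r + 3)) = r^2 + 11*r/4 - 3/4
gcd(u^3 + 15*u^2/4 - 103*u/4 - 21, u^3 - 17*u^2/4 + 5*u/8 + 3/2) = u - 4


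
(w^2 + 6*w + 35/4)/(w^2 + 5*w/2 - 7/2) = (w + 5/2)/(w - 1)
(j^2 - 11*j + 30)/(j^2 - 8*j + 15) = (j - 6)/(j - 3)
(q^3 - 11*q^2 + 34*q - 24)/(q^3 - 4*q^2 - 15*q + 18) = (q - 4)/(q + 3)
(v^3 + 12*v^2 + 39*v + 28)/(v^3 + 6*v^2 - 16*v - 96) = (v^2 + 8*v + 7)/(v^2 + 2*v - 24)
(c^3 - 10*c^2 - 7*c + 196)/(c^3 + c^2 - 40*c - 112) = (c - 7)/(c + 4)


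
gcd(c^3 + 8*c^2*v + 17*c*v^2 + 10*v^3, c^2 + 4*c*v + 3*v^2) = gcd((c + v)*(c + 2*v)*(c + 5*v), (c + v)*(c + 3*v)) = c + v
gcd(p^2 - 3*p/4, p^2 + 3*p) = p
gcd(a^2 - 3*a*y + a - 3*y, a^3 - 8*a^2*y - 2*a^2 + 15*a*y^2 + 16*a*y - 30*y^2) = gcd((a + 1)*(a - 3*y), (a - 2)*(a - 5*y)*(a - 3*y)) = -a + 3*y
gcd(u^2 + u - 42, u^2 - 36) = u - 6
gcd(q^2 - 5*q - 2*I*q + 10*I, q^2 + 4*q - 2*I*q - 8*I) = q - 2*I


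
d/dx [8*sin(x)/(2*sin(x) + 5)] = 40*cos(x)/(2*sin(x) + 5)^2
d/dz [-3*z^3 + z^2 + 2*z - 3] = -9*z^2 + 2*z + 2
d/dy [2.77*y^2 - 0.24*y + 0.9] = 5.54*y - 0.24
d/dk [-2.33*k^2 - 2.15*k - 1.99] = -4.66*k - 2.15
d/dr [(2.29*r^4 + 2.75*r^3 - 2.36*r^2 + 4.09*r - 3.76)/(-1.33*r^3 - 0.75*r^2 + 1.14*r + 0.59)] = (-3.0457*r^6 - 3.435*r^5 + 2.6305*r^4 + 22.5538*r^3 - 9.7578*r^2 - 8.4248*r + 6.6995)/(1.7689*r^6 + 1.995*r^5 - 2.4699*r^4 - 3.2794*r^3 + 0.4146*r^2 + 1.3452*r + 0.3481)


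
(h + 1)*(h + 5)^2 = h^3 + 11*h^2 + 35*h + 25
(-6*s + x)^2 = 36*s^2 - 12*s*x + x^2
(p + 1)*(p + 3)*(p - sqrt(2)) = p^3 - sqrt(2)*p^2 + 4*p^2 - 4*sqrt(2)*p + 3*p - 3*sqrt(2)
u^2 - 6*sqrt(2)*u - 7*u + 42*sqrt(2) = (u - 7)*(u - 6*sqrt(2))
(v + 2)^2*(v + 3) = v^3 + 7*v^2 + 16*v + 12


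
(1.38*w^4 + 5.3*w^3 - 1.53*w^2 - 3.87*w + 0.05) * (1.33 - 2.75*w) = -3.795*w^5 - 12.7396*w^4 + 11.2565*w^3 + 8.6076*w^2 - 5.2846*w + 0.0665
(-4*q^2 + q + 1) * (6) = -24*q^2 + 6*q + 6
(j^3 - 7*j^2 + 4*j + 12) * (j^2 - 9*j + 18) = j^5 - 16*j^4 + 85*j^3 - 150*j^2 - 36*j + 216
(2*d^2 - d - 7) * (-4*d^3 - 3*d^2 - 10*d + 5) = -8*d^5 - 2*d^4 + 11*d^3 + 41*d^2 + 65*d - 35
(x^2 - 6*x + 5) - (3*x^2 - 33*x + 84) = -2*x^2 + 27*x - 79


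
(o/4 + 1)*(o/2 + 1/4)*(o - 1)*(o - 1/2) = o^4/8 + 3*o^3/8 - 17*o^2/32 - 3*o/32 + 1/8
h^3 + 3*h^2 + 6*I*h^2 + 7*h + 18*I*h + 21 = (h + 3)*(h - I)*(h + 7*I)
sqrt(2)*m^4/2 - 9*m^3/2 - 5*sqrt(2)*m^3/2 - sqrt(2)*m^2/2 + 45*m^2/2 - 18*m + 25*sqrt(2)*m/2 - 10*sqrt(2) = (m - 4)*(m - 1)*(m - 5*sqrt(2))*(sqrt(2)*m/2 + 1/2)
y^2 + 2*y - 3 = (y - 1)*(y + 3)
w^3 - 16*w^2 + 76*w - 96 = (w - 8)*(w - 6)*(w - 2)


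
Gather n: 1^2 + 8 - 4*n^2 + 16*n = -4*n^2 + 16*n + 9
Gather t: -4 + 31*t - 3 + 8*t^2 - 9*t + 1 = 8*t^2 + 22*t - 6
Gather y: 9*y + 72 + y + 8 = 10*y + 80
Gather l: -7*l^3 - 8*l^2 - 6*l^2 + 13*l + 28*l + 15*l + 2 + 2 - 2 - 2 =-7*l^3 - 14*l^2 + 56*l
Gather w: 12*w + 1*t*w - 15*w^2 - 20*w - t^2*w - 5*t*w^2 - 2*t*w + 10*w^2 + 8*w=w^2*(-5*t - 5) + w*(-t^2 - t)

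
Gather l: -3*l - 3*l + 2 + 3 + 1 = 6 - 6*l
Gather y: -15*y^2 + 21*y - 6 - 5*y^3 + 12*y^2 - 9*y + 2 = -5*y^3 - 3*y^2 + 12*y - 4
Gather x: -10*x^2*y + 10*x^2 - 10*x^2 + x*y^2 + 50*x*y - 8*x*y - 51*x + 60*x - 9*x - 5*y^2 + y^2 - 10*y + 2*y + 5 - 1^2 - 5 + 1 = -10*x^2*y + x*(y^2 + 42*y) - 4*y^2 - 8*y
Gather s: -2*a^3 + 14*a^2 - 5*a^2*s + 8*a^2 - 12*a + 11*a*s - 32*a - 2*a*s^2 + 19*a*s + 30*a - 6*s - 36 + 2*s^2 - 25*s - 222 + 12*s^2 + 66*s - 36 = -2*a^3 + 22*a^2 - 14*a + s^2*(14 - 2*a) + s*(-5*a^2 + 30*a + 35) - 294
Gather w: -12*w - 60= -12*w - 60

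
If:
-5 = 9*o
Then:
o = -5/9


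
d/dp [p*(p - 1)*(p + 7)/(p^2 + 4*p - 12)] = (p^4 + 8*p^3 - 5*p^2 - 144*p + 84)/(p^4 + 8*p^3 - 8*p^2 - 96*p + 144)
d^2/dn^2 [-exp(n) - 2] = -exp(n)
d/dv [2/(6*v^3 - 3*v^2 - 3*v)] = 2*(-6*v^2 + 2*v + 1)/(3*v^2*(-2*v^2 + v + 1)^2)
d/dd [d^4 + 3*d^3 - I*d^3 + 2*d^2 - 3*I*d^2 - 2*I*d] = 4*d^3 + d^2*(9 - 3*I) + d*(4 - 6*I) - 2*I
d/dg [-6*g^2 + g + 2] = 1 - 12*g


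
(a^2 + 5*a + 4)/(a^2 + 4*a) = (a + 1)/a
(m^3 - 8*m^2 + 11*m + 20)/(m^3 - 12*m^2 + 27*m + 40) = (m - 4)/(m - 8)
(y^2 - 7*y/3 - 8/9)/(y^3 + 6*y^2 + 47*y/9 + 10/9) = (3*y - 8)/(3*y^2 + 17*y + 10)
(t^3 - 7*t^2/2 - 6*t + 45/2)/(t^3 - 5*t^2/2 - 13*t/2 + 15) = (t - 3)/(t - 2)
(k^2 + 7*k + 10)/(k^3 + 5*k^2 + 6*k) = (k + 5)/(k*(k + 3))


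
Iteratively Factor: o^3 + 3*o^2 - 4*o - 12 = (o + 2)*(o^2 + o - 6) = (o - 2)*(o + 2)*(o + 3)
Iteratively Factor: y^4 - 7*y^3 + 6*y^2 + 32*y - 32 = (y - 4)*(y^3 - 3*y^2 - 6*y + 8) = (y - 4)*(y - 1)*(y^2 - 2*y - 8) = (y - 4)*(y - 1)*(y + 2)*(y - 4)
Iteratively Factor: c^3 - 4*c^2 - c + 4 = (c - 1)*(c^2 - 3*c - 4) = (c - 4)*(c - 1)*(c + 1)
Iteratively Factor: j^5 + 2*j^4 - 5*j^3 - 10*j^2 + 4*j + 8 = (j + 2)*(j^4 - 5*j^2 + 4) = (j - 2)*(j + 2)*(j^3 + 2*j^2 - j - 2) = (j - 2)*(j + 1)*(j + 2)*(j^2 + j - 2) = (j - 2)*(j - 1)*(j + 1)*(j + 2)*(j + 2)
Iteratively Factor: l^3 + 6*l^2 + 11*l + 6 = (l + 2)*(l^2 + 4*l + 3) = (l + 2)*(l + 3)*(l + 1)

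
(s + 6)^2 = s^2 + 12*s + 36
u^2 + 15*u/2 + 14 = (u + 7/2)*(u + 4)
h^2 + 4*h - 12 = (h - 2)*(h + 6)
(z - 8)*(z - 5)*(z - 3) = z^3 - 16*z^2 + 79*z - 120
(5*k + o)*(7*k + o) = 35*k^2 + 12*k*o + o^2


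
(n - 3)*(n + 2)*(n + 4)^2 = n^4 + 7*n^3 + 2*n^2 - 64*n - 96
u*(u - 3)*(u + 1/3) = u^3 - 8*u^2/3 - u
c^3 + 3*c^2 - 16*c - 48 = (c - 4)*(c + 3)*(c + 4)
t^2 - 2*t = t*(t - 2)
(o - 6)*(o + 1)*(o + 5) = o^3 - 31*o - 30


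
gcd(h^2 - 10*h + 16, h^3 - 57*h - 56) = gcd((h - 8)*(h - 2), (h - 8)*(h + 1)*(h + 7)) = h - 8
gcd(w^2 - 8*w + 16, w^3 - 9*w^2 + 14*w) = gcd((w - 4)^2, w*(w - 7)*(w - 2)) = 1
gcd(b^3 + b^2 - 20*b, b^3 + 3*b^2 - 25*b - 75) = b + 5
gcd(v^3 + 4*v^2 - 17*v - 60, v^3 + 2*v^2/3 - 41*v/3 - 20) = v^2 - v - 12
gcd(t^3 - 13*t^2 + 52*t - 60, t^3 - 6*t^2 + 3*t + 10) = t^2 - 7*t + 10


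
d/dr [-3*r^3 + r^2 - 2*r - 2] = -9*r^2 + 2*r - 2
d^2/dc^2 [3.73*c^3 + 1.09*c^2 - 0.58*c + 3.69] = 22.38*c + 2.18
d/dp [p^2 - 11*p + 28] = 2*p - 11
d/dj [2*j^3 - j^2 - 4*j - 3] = 6*j^2 - 2*j - 4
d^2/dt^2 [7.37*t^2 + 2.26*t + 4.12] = 14.7400000000000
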